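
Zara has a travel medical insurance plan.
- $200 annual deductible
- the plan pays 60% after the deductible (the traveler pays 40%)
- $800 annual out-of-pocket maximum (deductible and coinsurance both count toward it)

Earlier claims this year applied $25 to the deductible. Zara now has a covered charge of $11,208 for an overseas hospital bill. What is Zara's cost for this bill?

$775

Remaining deductible: $200 − $25 = $175.
That leaves $11,208 − $175 = $11,033 for coinsurance.
Traveler's 40% share of $11,033 is $4,413.20.
So the traveler owes $175 + $4,413.20 = $4,588.20 before any cap.
Year-to-date out-of-pocket would reach $25 + $4,588.20 = $4,613.20, above the $800 maximum, so the traveler pays only $800 − $25 = $775.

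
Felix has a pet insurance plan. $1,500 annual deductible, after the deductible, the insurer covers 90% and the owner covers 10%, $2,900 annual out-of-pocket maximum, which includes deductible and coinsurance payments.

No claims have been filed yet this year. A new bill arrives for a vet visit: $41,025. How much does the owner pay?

Nothing has been paid toward the $1,500 deductible, so the first $1,500 of this charge is applied there.
That leaves $41,025 − $1,500 = $39,525 for coinsurance.
Coinsurance: $39,525 × 10% = $3,952.50.
That puts the owner's cost at $1,500 + $3,952.50 = $5,452.50 before any cap.
Year-to-date out-of-pocket would reach $0 + $5,452.50 = $5,452.50, above the $2,900 maximum, so the owner pays only $2,900 − $0 = $2,900.

$2,900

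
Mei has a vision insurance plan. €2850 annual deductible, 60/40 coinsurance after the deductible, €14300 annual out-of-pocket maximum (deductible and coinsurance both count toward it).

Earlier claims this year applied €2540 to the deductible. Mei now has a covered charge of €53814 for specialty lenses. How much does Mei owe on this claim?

€2540 of the €2850 deductible is already met, leaving €310.
After the €310 deductible portion, €53814 − €310 = €53504 is subject to coinsurance.
Member's 40% share of €53504 is €21401.60.
So the member owes €310 + €21401.60 = €21711.60 before any cap.
Adding €21711.60 to the €2540 already spent would give €24251.60, which exceeds the €14300 cap; the member pays just €14300 − €2540 = €11760.

€11760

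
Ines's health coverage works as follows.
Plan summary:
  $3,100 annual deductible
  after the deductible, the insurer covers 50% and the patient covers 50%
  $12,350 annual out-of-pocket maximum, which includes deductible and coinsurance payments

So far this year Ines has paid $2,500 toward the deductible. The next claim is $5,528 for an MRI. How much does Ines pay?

Remaining deductible: $3,100 − $2,500 = $600.
The remaining $4,928 (= $5,528 − $600) moves to coinsurance.
50% of $4,928 = $2,464 falls to the patient.
So the patient owes $600 + $2,464 = $3,064 before any cap.
Cumulative spending $2,500 + $3,064 = $5,564 stays under the $12,350 maximum.

$3,064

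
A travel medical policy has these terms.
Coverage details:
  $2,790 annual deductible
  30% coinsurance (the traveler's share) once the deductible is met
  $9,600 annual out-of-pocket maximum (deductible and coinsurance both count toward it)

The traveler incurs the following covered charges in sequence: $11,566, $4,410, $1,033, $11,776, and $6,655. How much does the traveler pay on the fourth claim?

#1 ($11,566): $2,790 to deductible, leaving $8,776; 30% of $8,776 = $2,632.80. Cost to traveler: $5,422.80. OOP to date $5,422.80.
#2 ($4,410): deductible met; 30% of $4,410 = $1,323. Traveler owes $1,323 (running OOP $6,745.80).
#3 ($1,033): deductible already satisfied, so traveler's share is 30% × $1,033 = $309.90. Traveler pays $309.90; OOP now $7,055.70.
#4 ($11,776): deductible already satisfied, so traveler's share is 30% × $11,776 = $3,532.80. That would push OOP to $10,588.50, over the $9,600 cap, so traveler pays $9,600 − $7,055.70 = $2,544.30.

$2,544.30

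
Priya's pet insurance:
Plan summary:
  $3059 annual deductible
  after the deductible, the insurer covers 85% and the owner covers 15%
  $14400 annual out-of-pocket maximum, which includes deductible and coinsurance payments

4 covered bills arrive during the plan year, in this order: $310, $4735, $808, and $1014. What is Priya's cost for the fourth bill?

$152.10

Bill 1, $310: fully absorbed by the deductible. Cost to owner: $310. OOP to date $310.
Bill 2, $4735: $2749 to deductible, leaving $1986; coinsurance $1986 × 15% = $297.90. Owner pays $3046.90; OOP now $3356.90.
Bill 3, $808: deductible already satisfied, so owner's share is 15% × $808 = $121.20. Owner owes $121.20 (running OOP $3478.10).
Bill 4, $1014: deductible met; 15% of $1014 = $152.10. Owner pays $152.10; OOP now $3630.20.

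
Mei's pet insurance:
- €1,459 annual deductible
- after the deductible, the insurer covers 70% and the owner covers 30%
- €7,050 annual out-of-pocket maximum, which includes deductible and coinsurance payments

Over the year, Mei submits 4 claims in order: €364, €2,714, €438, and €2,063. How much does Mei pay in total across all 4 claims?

€2,695

Claim 1 — €364: all of it applies to the deductible. Cost to owner: €364. OOP to date €364.
Claim 2 — €2,714: €1,095 to deductible, leaving €1,619; owner's 30% is €485.70. Owner pays €1,580.70; OOP now €1,944.70.
Claim 3 — €438: 30% coinsurance on €438 = €131.40. Cost to owner: €131.40. OOP to date €2,076.10.
Claim 4 — €2,063: 30% coinsurance on €2,063 = €618.90. Owner pays €618.90; OOP now €2,695.
Total paid by the owner: €364 + €1,580.70 + €131.40 + €618.90 = €2,695.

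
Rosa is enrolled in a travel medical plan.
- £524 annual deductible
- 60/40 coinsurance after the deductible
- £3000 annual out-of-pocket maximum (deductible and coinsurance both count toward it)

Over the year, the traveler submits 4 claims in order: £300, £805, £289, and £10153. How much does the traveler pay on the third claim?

£115.60

Claim 1 (£300): entire amount goes to the deductible. Traveler pays £300; OOP now £300.
Claim 2 (£805): £224 to deductible, leaving £581; 40% of £581 = £232.40. Traveler pays £456.40; OOP now £756.40.
Claim 3 (£289): deductible met; 40% of £289 = £115.60. Traveler owes £115.60 (running OOP £872).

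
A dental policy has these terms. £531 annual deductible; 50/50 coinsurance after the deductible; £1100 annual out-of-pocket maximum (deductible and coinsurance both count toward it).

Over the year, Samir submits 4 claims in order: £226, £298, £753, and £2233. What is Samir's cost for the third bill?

£380

Bill 1, £226: fully absorbed by the deductible. Patient owes £226 (running OOP £226).
Bill 2, £298: all of it applies to the deductible. Patient owes £298 (running OOP £524).
Bill 3, £753: £7 to deductible, leaving £746; coinsurance £746 × 50% = £373. Patient pays £380; OOP now £904.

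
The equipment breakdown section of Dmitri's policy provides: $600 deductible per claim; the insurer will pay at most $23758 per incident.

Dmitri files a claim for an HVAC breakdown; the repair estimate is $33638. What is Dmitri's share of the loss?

After the deductible, $33638 − $600 = $33038 remains.
$33038 exceeds the $23758 limit, so the insurer pays the limit: $23758.
The business owner bears the rest of the original loss: $33638 − $23758 = $9880.

$9880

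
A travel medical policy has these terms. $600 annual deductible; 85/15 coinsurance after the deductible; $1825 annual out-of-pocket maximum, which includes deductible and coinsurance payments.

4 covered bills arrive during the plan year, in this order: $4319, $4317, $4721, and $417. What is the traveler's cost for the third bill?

$19.60

Bill 1, $4319: $600 to deductible, leaving $3719; 15% of $3719 = $557.85. Traveler pays $1157.85; OOP now $1157.85.
Bill 2, $4317: 15% coinsurance on $4317 = $647.55. Cost to traveler: $647.55. OOP to date $1805.40.
Bill 3, $4721: deductible already satisfied, so traveler's share is 15% × $4721 = $708.15. OOP would hit $2513.55 > $1825, so the cap limits the traveler to $1825 − $1805.40 = $19.60.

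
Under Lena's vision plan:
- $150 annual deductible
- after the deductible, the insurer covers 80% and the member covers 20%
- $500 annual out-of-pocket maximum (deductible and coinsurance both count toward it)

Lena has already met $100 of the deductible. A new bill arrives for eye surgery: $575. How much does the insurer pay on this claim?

$420

$100 of the $150 deductible is already met, leaving $50.
That leaves $575 − $50 = $525 for coinsurance.
Member's 20% share of $525 is $105.
So the member owes $50 + $105 = $155 before any cap.
Total out-of-pocket so far would be $100 + $155 = $255, below the $500 cap — no reduction.
Insurer pays the balance: $575 − $155 = $420.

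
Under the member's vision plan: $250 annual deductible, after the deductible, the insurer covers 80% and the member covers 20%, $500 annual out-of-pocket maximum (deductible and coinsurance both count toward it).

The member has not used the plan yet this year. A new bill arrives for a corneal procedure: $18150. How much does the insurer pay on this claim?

The full $250 deductible is still open; $250 of this bill applies to it.
That leaves $18150 − $250 = $17900 for coinsurance.
Member's 20% share of $17900 is $3580.
So the member owes $250 + $3580 = $3830 before any cap.
Adding $3830 to the $0 already spent would give $3830, which exceeds the $500 cap; the member pays just $500 − $0 = $500.
The insurer covers the remainder: $18150 − $500 = $17650.

$17650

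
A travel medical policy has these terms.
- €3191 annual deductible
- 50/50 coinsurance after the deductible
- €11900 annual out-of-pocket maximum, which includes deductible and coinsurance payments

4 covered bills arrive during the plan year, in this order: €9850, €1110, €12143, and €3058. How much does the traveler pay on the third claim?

€4824.50

#1 (€9850): €3191 to deductible, leaving €6659; coinsurance €6659 × 50% = €3329.50. Traveler owes €6520.50 (running OOP €6520.50).
#2 (€1110): deductible already satisfied, so traveler's share is 50% × €1110 = €555. Traveler owes €555 (running OOP €7075.50).
#3 (€12143): deductible met; 50% of €12143 = €6071.50. That would push OOP to €13147, over the €11900 cap, so traveler pays €11900 − €7075.50 = €4824.50.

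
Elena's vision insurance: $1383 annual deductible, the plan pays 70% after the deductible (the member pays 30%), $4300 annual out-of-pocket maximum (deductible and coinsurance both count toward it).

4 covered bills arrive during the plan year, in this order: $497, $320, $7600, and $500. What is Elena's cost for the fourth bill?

$150

Claim 1 — $497: entire amount goes to the deductible. Member owes $497 (running OOP $497).
Claim 2 — $320: entire amount goes to the deductible. Member pays $320; OOP now $817.
Claim 3 — $7600: $566 to deductible, leaving $7034; member's 30% is $2110.20. Cost to member: $2676.20. OOP to date $3493.20.
Claim 4 — $500: deductible met; 30% of $500 = $150. Member owes $150 (running OOP $3643.20).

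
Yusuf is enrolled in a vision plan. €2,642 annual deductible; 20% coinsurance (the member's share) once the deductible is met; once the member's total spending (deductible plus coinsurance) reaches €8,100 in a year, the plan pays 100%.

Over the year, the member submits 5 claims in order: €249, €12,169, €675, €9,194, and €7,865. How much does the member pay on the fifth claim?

Claim 1 (€249): all of it applies to the deductible. Member owes €249 (running OOP €249).
Claim 2 (€12,169): €2,393 finishes the deductible; €9,776 goes to coinsurance; coinsurance €9,776 × 20% = €1,955.20. Member pays €4,348.20; OOP now €4,597.20.
Claim 3 (€675): deductible met; 20% of €675 = €135. Cost to member: €135. OOP to date €4,732.20.
Claim 4 (€9,194): deductible already satisfied, so member's share is 20% × €9,194 = €1,838.80. Member pays €1,838.80; OOP now €6,571.
Claim 5 (€7,865): deductible met; 20% of €7,865 = €1,573. That would push OOP to €8,144, over the €8,100 cap, so member pays €8,100 − €6,571 = €1,529.

€1,529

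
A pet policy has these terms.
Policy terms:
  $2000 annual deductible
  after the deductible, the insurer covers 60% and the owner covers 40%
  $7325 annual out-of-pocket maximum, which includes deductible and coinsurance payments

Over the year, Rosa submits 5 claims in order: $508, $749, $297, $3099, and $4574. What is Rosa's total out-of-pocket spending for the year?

Bill 1, $508: all of it applies to the deductible. Owner pays $508; OOP now $508.
Bill 2, $749: fully absorbed by the deductible. Owner owes $749 (running OOP $1257).
Bill 3, $297: entire amount goes to the deductible. Cost to owner: $297. OOP to date $1554.
Bill 4, $3099: $446 finishes the deductible; $2653 goes to coinsurance; 40% of $2653 = $1061.20. Owner pays $1507.20; OOP now $3061.20.
Bill 5, $4574: 40% coinsurance on $4574 = $1829.60. Owner pays $1829.60; OOP now $4890.80.
Total paid by the owner: $508 + $749 + $297 + $1507.20 + $1829.60 = $4890.80.

$4890.80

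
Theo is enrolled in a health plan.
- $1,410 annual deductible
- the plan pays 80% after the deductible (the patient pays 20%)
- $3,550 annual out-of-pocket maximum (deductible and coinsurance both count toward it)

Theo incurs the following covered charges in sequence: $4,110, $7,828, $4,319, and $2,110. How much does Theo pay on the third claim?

#1 ($4,110): $1,410 to deductible, leaving $2,700; 20% of $2,700 = $540. Patient pays $1,950; OOP now $1,950.
#2 ($7,828): deductible met; 20% of $7,828 = $1,565.60. Patient pays $1,565.60; OOP now $3,515.60.
#3 ($4,319): 20% coinsurance on $4,319 = $863.80. Adding that to $3,515.60 gives $4,379.40, past the $3,550 cap; patient pays only $3,550 − $3,515.60 = $34.40.

$34.40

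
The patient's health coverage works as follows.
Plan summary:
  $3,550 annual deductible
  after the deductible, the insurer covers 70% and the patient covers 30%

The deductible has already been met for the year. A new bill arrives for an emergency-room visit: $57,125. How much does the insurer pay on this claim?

With the deductible met, the entire $57,125 is subject to coinsurance.
Patient's 30% share of $57,125 is $17,137.50.
The insurer covers the remainder: $57,125 − $17,137.50 = $39,987.50.

$39,987.50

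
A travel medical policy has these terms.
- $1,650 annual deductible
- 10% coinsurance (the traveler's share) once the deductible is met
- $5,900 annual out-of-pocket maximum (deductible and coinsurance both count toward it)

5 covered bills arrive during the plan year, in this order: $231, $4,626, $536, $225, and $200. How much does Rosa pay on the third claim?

$53.60

#1 ($231): entire amount goes to the deductible. Cost to traveler: $231. OOP to date $231.
#2 ($4,626): deductible takes $1,419, $3,207 remains; traveler's 10% is $320.70. Traveler owes $1,739.70 (running OOP $1,970.70).
#3 ($536): deductible already satisfied, so traveler's share is 10% × $536 = $53.60. Traveler pays $53.60; OOP now $2,024.30.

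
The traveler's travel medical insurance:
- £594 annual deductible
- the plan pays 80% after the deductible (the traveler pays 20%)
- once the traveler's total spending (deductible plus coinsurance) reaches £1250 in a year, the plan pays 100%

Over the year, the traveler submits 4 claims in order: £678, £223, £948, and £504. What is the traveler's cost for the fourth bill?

£100.80

Claim 1 (£678): deductible takes £594, £84 remains; coinsurance £84 × 20% = £16.80. Traveler owes £610.80 (running OOP £610.80).
Claim 2 (£223): 20% coinsurance on £223 = £44.60. Traveler owes £44.60 (running OOP £655.40).
Claim 3 (£948): 20% coinsurance on £948 = £189.60. Traveler owes £189.60 (running OOP £845).
Claim 4 (£504): deductible met; 20% of £504 = £100.80. Traveler owes £100.80 (running OOP £945.80).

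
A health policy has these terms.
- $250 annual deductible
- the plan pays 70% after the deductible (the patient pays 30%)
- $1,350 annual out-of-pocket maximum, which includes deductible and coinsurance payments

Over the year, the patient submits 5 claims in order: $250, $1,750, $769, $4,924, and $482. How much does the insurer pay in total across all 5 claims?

$6,825

Bill 1, $250: entire amount goes to the deductible. Cost to patient: $250. OOP to date $250. Insurer: $250 − $250 = $0.
Bill 2, $1,750: deductible already satisfied, so patient's share is 30% × $1,750 = $525. Patient owes $525 (running OOP $775). Insurer: $1,750 − $525 = $1,225.
Bill 3, $769: 30% coinsurance on $769 = $230.70. Patient pays $230.70; OOP now $1,005.70. Plan pays $769 − $230.70 = $538.30.
Bill 4, $4,924: deductible met; 30% of $4,924 = $1,477.20. OOP would hit $2,482.90 > $1,350, so the cap limits the patient to $1,350 − $1,005.70 = $344.30. Insurer: $4,924 − $344.30 = $4,579.70.
Bill 5, $482: 30% coinsurance on $482 = $144.60. OOP would hit $1,494.60 > $1,350, so the cap limits the patient to $1,350 − $1,350 = $0. Plan pays $482 − $0 = $482.
Insurer total = bills − patient's total = $8,175 − $1,350 = $6,825.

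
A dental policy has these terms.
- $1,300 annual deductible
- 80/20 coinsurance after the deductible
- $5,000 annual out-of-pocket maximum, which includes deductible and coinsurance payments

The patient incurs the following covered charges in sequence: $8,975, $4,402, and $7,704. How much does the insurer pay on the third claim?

$6,419.40

Claim 1 — $8,975: $1,300 finishes the deductible; $7,675 goes to coinsurance; 20% of $7,675 = $1,535. Patient owes $2,835 (running OOP $2,835). Plan pays $8,975 − $2,835 = $6,140.
Claim 2 — $4,402: 20% coinsurance on $4,402 = $880.40. Patient pays $880.40; OOP now $3,715.40. Plan pays $4,402 − $880.40 = $3,521.60.
Claim 3 — $7,704: deductible already satisfied, so patient's share is 20% × $7,704 = $1,540.80. That would push OOP to $5,256.20, over the $5,000 cap, so patient pays $5,000 − $3,715.40 = $1,284.60. Insurer: $7,704 − $1,284.60 = $6,419.40.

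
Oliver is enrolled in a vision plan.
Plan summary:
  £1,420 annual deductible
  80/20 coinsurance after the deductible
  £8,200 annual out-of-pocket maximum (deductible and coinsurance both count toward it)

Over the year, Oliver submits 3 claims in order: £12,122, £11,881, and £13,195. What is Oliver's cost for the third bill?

£2,263.40

#1 (£12,122): £1,420 finishes the deductible; £10,702 goes to coinsurance; coinsurance £10,702 × 20% = £2,140.40. Member pays £3,560.40; OOP now £3,560.40.
#2 (£11,881): deductible already satisfied, so member's share is 20% × £11,881 = £2,376.20. Member owes £2,376.20 (running OOP £5,936.60).
#3 (£13,195): 20% coinsurance on £13,195 = £2,639. Adding that to £5,936.60 gives £8,575.60, past the £8,200 cap; member pays only £8,200 − £5,936.60 = £2,263.40.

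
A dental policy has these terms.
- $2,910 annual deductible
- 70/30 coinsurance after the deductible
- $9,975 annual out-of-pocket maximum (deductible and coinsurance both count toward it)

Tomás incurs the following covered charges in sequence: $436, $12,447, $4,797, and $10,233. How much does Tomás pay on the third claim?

#1 ($436): fully absorbed by the deductible. Patient owes $436 (running OOP $436).
#2 ($12,447): $2,474 finishes the deductible; $9,973 goes to coinsurance; patient's 30% is $2,991.90. Patient owes $5,465.90 (running OOP $5,901.90).
#3 ($4,797): deductible already satisfied, so patient's share is 30% × $4,797 = $1,439.10. Patient pays $1,439.10; OOP now $7,341.

$1,439.10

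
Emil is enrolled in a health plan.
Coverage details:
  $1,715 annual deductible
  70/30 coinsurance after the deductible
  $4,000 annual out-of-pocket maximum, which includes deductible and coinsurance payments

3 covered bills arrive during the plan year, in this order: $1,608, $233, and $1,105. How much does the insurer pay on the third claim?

Bill 1, $1,608: all of it applies to the deductible. Patient pays $1,608; OOP now $1,608. Plan pays $1,608 − $1,608 = $0.
Bill 2, $233: deductible takes $107, $126 remains; coinsurance $126 × 30% = $37.80. Patient pays $144.80; OOP now $1,752.80. Insurer: $233 − $144.80 = $88.20.
Bill 3, $1,105: 30% coinsurance on $1,105 = $331.50. Cost to patient: $331.50. OOP to date $2,084.30. Plan pays $1,105 − $331.50 = $773.50.

$773.50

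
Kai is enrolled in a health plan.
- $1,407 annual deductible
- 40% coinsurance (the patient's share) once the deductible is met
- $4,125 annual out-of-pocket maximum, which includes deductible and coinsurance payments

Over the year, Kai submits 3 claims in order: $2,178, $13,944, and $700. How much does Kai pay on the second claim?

$2,409.60

Claim 1 ($2,178): $1,407 finishes the deductible; $771 goes to coinsurance; coinsurance $771 × 40% = $308.40. Cost to patient: $1,715.40. OOP to date $1,715.40.
Claim 2 ($13,944): deductible already satisfied, so patient's share is 40% × $13,944 = $5,577.60. Adding that to $1,715.40 gives $7,293, past the $4,125 cap; patient pays only $4,125 − $1,715.40 = $2,409.60.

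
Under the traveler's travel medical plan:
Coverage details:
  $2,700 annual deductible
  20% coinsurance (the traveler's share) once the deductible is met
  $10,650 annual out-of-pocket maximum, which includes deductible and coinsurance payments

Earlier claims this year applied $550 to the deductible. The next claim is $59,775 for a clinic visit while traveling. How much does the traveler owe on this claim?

$10,100

$550 of the $2,700 deductible is already met, leaving $2,150.
That leaves $59,775 − $2,150 = $57,625 for coinsurance.
20% of $57,625 = $11,525 falls to the traveler.
That puts the traveler's cost at $2,150 + $11,525 = $13,675 before any cap.
Adding $13,675 to the $550 already spent would give $14,225, which exceeds the $10,650 cap; the traveler pays just $10,650 − $550 = $10,100.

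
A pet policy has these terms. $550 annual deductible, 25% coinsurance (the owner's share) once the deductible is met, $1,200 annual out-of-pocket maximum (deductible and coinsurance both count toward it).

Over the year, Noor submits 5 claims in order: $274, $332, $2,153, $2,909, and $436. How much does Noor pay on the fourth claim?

#1 ($274): all of it applies to the deductible. Owner pays $274; OOP now $274.
#2 ($332): $276 to deductible, leaving $56; 25% of $56 = $14. Cost to owner: $290. OOP to date $564.
#3 ($2,153): 25% coinsurance on $2,153 = $538.25. Cost to owner: $538.25. OOP to date $1,102.25.
#4 ($2,909): 25% coinsurance on $2,909 = $727.25. OOP would hit $1,829.50 > $1,200, so the cap limits the owner to $1,200 − $1,102.25 = $97.75.

$97.75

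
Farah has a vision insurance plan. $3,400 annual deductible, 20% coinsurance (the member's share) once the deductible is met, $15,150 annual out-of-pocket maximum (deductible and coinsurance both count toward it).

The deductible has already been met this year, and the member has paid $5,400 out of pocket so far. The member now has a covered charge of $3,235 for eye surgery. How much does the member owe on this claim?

$647

The deductible is already satisfied, so the full bill goes to coinsurance.
Member's 20% share of $3,235 is $647.
Cumulative spending $5,400 + $647 = $6,047 stays under the $15,150 maximum.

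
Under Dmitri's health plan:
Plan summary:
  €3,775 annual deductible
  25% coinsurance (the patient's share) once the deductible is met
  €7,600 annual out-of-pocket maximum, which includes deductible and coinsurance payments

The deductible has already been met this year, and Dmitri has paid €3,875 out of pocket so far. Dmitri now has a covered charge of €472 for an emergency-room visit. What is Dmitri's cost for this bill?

The deductible is already satisfied, so the full bill goes to coinsurance.
Coinsurance: €472 × 25% = €118.
Total out-of-pocket so far would be €3,875 + €118 = €3,993, below the €7,600 cap — no reduction.

€118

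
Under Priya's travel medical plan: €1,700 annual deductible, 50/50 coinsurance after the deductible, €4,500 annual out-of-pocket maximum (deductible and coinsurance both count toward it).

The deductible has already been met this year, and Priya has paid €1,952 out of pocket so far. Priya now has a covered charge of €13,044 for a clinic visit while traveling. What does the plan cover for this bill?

€10,496

The deductible is already satisfied, so the full bill goes to coinsurance.
50% of €13,044 = €6,522 falls to the traveler.
Adding €6,522 to the €1,952 already spent would give €8,474, which exceeds the €4,500 cap; the traveler pays just €4,500 − €1,952 = €2,548.
Insurer pays the balance: €13,044 − €2,548 = €10,496.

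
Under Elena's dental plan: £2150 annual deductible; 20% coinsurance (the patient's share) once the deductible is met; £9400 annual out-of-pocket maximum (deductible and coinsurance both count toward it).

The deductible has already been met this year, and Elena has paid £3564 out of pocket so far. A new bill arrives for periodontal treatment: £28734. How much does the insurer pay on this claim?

£22987.20

The deductible is already satisfied, so the full bill goes to coinsurance.
Coinsurance: £28734 × 20% = £5746.80.
Year-to-date out-of-pocket becomes £3564 + £5746.80 = £9310.80, still under the £9400 maximum, so no cap applies.
The plan picks up £28734 − £5746.80 = £22987.20.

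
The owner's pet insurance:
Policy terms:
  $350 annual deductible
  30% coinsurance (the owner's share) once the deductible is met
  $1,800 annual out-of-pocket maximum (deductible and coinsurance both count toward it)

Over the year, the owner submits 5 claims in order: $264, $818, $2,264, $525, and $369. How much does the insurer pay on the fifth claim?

Claim 1 ($264): all of it applies to the deductible. Owner owes $264 (running OOP $264). Insurer: $264 − $264 = $0.
Claim 2 ($818): $86 to deductible, leaving $732; owner's 30% is $219.60. Owner pays $305.60; OOP now $569.60. Plan pays $818 − $305.60 = $512.40.
Claim 3 ($2,264): deductible met; 30% of $2,264 = $679.20. Owner pays $679.20; OOP now $1,248.80. Plan pays $2,264 − $679.20 = $1,584.80.
Claim 4 ($525): deductible met; 30% of $525 = $157.50. Owner owes $157.50 (running OOP $1,406.30). Plan pays $525 − $157.50 = $367.50.
Claim 5 ($369): deductible met; 30% of $369 = $110.70. Owner pays $110.70; OOP now $1,517. Plan pays $369 − $110.70 = $258.30.

$258.30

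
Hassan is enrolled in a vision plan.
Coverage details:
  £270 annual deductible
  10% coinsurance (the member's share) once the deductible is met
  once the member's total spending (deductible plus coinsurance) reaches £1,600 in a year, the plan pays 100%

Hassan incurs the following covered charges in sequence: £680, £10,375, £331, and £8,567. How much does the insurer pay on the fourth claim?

£8,348.60

Claim 1 — £680: £270 finishes the deductible; £410 goes to coinsurance; 10% of £410 = £41. Member pays £311; OOP now £311. Insurer: £680 − £311 = £369.
Claim 2 — £10,375: deductible already satisfied, so member's share is 10% × £10,375 = £1,037.50. Cost to member: £1,037.50. OOP to date £1,348.50. Insurer: £10,375 − £1,037.50 = £9,337.50.
Claim 3 — £331: deductible already satisfied, so member's share is 10% × £331 = £33.10. Member owes £33.10 (running OOP £1,381.60). Insurer: £331 − £33.10 = £297.90.
Claim 4 — £8,567: deductible already satisfied, so member's share is 10% × £8,567 = £856.70. OOP would hit £2,238.30 > £1,600, so the cap limits the member to £1,600 − £1,381.60 = £218.40. Plan pays £8,567 − £218.40 = £8,348.60.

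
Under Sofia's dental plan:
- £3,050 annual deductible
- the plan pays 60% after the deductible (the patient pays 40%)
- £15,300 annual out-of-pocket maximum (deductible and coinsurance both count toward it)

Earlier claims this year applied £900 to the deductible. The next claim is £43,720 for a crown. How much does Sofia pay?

Deductible still to meet: £3,050 − £900 = £2,150.
That leaves £43,720 − £2,150 = £41,570 for coinsurance.
Coinsurance: £41,570 × 40% = £16,628.
That puts the patient's cost at £2,150 + £16,628 = £18,778 before any cap.
Year-to-date out-of-pocket would reach £900 + £18,778 = £19,678, above the £15,300 maximum, so the patient pays only £15,300 − £900 = £14,400.

£14,400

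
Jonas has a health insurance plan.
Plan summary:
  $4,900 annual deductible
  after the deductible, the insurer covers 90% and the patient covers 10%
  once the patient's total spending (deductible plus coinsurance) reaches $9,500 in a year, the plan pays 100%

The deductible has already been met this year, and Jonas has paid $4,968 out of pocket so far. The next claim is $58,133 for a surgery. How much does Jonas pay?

With the deductible met, the entire $58,133 is subject to coinsurance.
Patient's 10% share of $58,133 is $5,813.30.
Adding $5,813.30 to the $4,968 already spent would give $10,781.30, which exceeds the $9,500 cap; the patient pays just $9,500 − $4,968 = $4,532.

$4,532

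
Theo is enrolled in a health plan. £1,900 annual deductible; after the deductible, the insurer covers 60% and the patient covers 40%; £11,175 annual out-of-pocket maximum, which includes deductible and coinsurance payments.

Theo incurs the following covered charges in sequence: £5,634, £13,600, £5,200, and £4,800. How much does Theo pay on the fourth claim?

£261.40

Claim 1 (£5,634): £1,900 finishes the deductible; £3,734 goes to coinsurance; patient's 40% is £1,493.60. Cost to patient: £3,393.60. OOP to date £3,393.60.
Claim 2 (£13,600): 40% coinsurance on £13,600 = £5,440. Cost to patient: £5,440. OOP to date £8,833.60.
Claim 3 (£5,200): deductible already satisfied, so patient's share is 40% × £5,200 = £2,080. Patient owes £2,080 (running OOP £10,913.60).
Claim 4 (£4,800): deductible met; 40% of £4,800 = £1,920. That would push OOP to £12,833.60, over the £11,175 cap, so patient pays £11,175 − £10,913.60 = £261.40.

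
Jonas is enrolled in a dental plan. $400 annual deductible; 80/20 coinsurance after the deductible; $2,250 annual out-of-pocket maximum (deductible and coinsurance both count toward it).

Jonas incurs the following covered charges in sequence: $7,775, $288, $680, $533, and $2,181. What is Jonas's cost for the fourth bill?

Claim 1 — $7,775: $400 finishes the deductible; $7,375 goes to coinsurance; 20% of $7,375 = $1,475. Patient owes $1,875 (running OOP $1,875).
Claim 2 — $288: deductible met; 20% of $288 = $57.60. Patient pays $57.60; OOP now $1,932.60.
Claim 3 — $680: deductible met; 20% of $680 = $136. Cost to patient: $136. OOP to date $2,068.60.
Claim 4 — $533: deductible already satisfied, so patient's share is 20% × $533 = $106.60. Patient owes $106.60 (running OOP $2,175.20).

$106.60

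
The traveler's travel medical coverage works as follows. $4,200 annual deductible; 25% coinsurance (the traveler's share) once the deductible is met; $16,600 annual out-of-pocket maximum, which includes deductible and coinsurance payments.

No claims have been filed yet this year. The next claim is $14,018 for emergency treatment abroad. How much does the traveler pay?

$6,654.50

The full $4,200 deductible is still open; $4,200 of this bill applies to it.
After the $4,200 deductible portion, $14,018 − $4,200 = $9,818 is subject to coinsurance.
25% of $9,818 = $2,454.50 falls to the traveler.
Traveler responsibility before any cap: $4,200 + $2,454.50 = $6,654.50.
Total out-of-pocket so far would be $0 + $6,654.50 = $6,654.50, below the $16,600 cap — no reduction.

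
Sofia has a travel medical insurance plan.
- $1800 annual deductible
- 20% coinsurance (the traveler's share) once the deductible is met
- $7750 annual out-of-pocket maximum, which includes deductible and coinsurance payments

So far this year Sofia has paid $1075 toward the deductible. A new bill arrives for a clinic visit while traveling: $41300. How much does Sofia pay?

$6675

Remaining deductible: $1800 − $1075 = $725.
After the $725 deductible portion, $41300 − $725 = $40575 is subject to coinsurance.
Traveler's 20% share of $40575 is $8115.
So the traveler owes $725 + $8115 = $8840 before any cap.
Adding $8840 to the $1075 already spent would give $9915, which exceeds the $7750 cap; the traveler pays just $7750 − $1075 = $6675.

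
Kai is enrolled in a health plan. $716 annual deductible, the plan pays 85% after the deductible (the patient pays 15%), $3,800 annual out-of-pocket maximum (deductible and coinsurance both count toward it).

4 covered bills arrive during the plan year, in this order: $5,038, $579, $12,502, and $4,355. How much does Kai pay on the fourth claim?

Claim 1 — $5,038: $716 to deductible, leaving $4,322; 15% of $4,322 = $648.30. Cost to patient: $1,364.30. OOP to date $1,364.30.
Claim 2 — $579: deductible met; 15% of $579 = $86.85. Cost to patient: $86.85. OOP to date $1,451.15.
Claim 3 — $12,502: deductible already satisfied, so patient's share is 15% × $12,502 = $1,875.30. Cost to patient: $1,875.30. OOP to date $3,326.45.
Claim 4 — $4,355: deductible already satisfied, so patient's share is 15% × $4,355 = $653.25. OOP would hit $3,979.70 > $3,800, so the cap limits the patient to $3,800 − $3,326.45 = $473.55.

$473.55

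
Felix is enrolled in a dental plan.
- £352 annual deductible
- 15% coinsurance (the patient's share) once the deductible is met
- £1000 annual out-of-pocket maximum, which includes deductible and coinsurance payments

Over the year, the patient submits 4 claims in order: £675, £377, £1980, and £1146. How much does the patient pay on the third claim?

£297

Bill 1, £675: deductible takes £352, £323 remains; coinsurance £323 × 15% = £48.45. Patient pays £400.45; OOP now £400.45.
Bill 2, £377: 15% coinsurance on £377 = £56.55. Patient pays £56.55; OOP now £457.
Bill 3, £1980: 15% coinsurance on £1980 = £297. Patient pays £297; OOP now £754.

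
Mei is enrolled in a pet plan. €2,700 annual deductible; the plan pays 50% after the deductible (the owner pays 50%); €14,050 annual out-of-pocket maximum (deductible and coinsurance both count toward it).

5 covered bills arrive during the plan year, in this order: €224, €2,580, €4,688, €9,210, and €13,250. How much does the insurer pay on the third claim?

Claim 1 — €224: all of it applies to the deductible. Cost to owner: €224. OOP to date €224. Insurer: €224 − €224 = €0.
Claim 2 — €2,580: deductible takes €2,476, €104 remains; coinsurance €104 × 50% = €52. Owner owes €2,528 (running OOP €2,752). Plan pays €2,580 − €2,528 = €52.
Claim 3 — €4,688: deductible already satisfied, so owner's share is 50% × €4,688 = €2,344. Cost to owner: €2,344. OOP to date €5,096. Insurer: €4,688 − €2,344 = €2,344.

€2,344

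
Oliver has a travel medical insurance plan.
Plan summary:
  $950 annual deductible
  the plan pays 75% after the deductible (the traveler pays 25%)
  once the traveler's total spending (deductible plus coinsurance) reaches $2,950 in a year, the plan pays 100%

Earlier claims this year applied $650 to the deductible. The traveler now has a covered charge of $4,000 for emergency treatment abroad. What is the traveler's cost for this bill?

$1,225

Remaining deductible: $950 − $650 = $300.
After the $300 deductible portion, $4,000 − $300 = $3,700 is subject to coinsurance.
25% of $3,700 = $925 falls to the traveler.
Traveler responsibility before any cap: $300 + $925 = $1,225.
Total out-of-pocket so far would be $650 + $1,225 = $1,875, below the $2,950 cap — no reduction.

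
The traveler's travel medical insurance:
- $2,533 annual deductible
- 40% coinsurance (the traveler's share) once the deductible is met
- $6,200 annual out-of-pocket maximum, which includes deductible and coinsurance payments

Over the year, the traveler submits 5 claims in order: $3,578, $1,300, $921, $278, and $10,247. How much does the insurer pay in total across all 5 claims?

Claim 1 ($3,578): $2,533 to deductible, leaving $1,045; 40% of $1,045 = $418. Cost to traveler: $2,951. OOP to date $2,951. Plan pays $3,578 − $2,951 = $627.
Claim 2 ($1,300): deductible already satisfied, so traveler's share is 40% × $1,300 = $520. Traveler owes $520 (running OOP $3,471). Insurer: $1,300 − $520 = $780.
Claim 3 ($921): deductible already satisfied, so traveler's share is 40% × $921 = $368.40. Traveler owes $368.40 (running OOP $3,839.40). Insurer: $921 − $368.40 = $552.60.
Claim 4 ($278): 40% coinsurance on $278 = $111.20. Traveler pays $111.20; OOP now $3,950.60. Plan pays $278 − $111.20 = $166.80.
Claim 5 ($10,247): deductible met; 40% of $10,247 = $4,098.80. OOP would hit $8,049.40 > $6,200, so the cap limits the traveler to $6,200 − $3,950.60 = $2,249.40. Insurer: $10,247 − $2,249.40 = $7,997.60.
Insurer total = bills − traveler's total = $16,324 − $6,200 = $10,124.

$10,124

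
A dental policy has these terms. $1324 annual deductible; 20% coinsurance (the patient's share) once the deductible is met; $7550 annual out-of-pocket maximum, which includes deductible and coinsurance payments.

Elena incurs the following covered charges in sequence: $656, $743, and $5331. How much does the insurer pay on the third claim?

Claim 1 — $656: entire amount goes to the deductible. Patient pays $656; OOP now $656. Insurer: $656 − $656 = $0.
Claim 2 — $743: $668 finishes the deductible; $75 goes to coinsurance; coinsurance $75 × 20% = $15. Cost to patient: $683. OOP to date $1339. Plan pays $743 − $683 = $60.
Claim 3 — $5331: deductible met; 20% of $5331 = $1066.20. Patient pays $1066.20; OOP now $2405.20. Insurer: $5331 − $1066.20 = $4264.80.

$4264.80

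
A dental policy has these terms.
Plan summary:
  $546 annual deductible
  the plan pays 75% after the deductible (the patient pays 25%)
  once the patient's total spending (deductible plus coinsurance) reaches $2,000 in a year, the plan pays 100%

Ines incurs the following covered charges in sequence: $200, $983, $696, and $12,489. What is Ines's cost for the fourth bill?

Bill 1, $200: fully absorbed by the deductible. Patient owes $200 (running OOP $200).
Bill 2, $983: $346 to deductible, leaving $637; coinsurance $637 × 25% = $159.25. Patient owes $505.25 (running OOP $705.25).
Bill 3, $696: deductible met; 25% of $696 = $174. Patient owes $174 (running OOP $879.25).
Bill 4, $12,489: deductible met; 25% of $12,489 = $3,122.25. Adding that to $879.25 gives $4,001.50, past the $2,000 cap; patient pays only $2,000 − $879.25 = $1,120.75.

$1,120.75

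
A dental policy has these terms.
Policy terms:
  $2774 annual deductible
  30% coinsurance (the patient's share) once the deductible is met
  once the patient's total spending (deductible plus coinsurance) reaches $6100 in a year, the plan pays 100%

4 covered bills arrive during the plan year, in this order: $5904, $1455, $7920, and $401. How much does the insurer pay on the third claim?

$5969.50

Claim 1 ($5904): $2774 finishes the deductible; $3130 goes to coinsurance; 30% of $3130 = $939. Patient pays $3713; OOP now $3713. Plan pays $5904 − $3713 = $2191.
Claim 2 ($1455): deductible already satisfied, so patient's share is 30% × $1455 = $436.50. Patient owes $436.50 (running OOP $4149.50). Plan pays $1455 − $436.50 = $1018.50.
Claim 3 ($7920): deductible met; 30% of $7920 = $2376. OOP would hit $6525.50 > $6100, so the cap limits the patient to $6100 − $4149.50 = $1950.50. Insurer: $7920 − $1950.50 = $5969.50.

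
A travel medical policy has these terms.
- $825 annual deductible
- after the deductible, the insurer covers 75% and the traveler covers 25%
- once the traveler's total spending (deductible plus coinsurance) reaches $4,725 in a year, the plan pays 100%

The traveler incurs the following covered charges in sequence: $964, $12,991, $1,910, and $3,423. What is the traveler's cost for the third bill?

$477.50

#1 ($964): $825 finishes the deductible; $139 goes to coinsurance; traveler's 25% is $34.75. Traveler owes $859.75 (running OOP $859.75).
#2 ($12,991): 25% coinsurance on $12,991 = $3,247.75. Traveler pays $3,247.75; OOP now $4,107.50.
#3 ($1,910): 25% coinsurance on $1,910 = $477.50. Cost to traveler: $477.50. OOP to date $4,585.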